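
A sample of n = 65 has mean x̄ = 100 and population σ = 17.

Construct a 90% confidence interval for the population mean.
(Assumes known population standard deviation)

Confidence level: 90%, α = 0.1
z_0.05 = 1.645
SE = σ/√n = 17/√65 = 2.1086
Margin of error = 1.645 × 2.1086 = 3.4686
CI: x̄ ± margin = 100 ± 3.4686
CI: (96.5314, 103.4686)

Answer: (96.5314, 103.4686)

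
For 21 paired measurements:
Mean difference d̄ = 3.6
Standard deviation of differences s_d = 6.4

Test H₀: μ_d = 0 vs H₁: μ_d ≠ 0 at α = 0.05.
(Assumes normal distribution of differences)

df = n - 1 = 20
SE = s_d/√n = 6.4/√21 = 1.3966
t = d̄/SE = 3.6/1.3966 = 2.5777
Critical value: t_{0.025,20} = ±2.086
p-value ≈ 0.0180
Decision: reject H₀

Answer: t = 2.5777, reject H₀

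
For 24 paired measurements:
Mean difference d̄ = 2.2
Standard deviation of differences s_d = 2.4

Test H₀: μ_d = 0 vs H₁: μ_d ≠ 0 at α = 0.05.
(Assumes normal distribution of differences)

df = n - 1 = 23
SE = s_d/√n = 2.4/√24 = 0.4899
t = d̄/SE = 2.2/0.4899 = 4.4907
Critical value: t_{0.025,23} = ±2.069
p-value ≈ 0.0002
Decision: reject H₀

Answer: t = 4.4907, reject H₀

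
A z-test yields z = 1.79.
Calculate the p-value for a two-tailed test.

For z = 1.79:
p = 2×P(Z > |1.79|) = 2×(1 - Φ(1.79)) = 0.0735

Answer: p-value ≈ 0.0735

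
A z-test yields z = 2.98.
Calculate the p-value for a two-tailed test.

Answer: p-value ≈ 0.0029

Derivation:
For z = 2.98:
p = 2×P(Z > |2.98|) = 2×(1 - Φ(2.98)) = 0.0029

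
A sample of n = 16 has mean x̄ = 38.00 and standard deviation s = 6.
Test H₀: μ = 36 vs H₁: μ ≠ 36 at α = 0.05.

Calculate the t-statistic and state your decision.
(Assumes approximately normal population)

df = n - 1 = 15
SE = s/√n = 6/√16 = 1.5000
t = (x̄ - μ₀)/SE = (38.00 - 36)/1.5000 = 1.3333
Critical value: t_{0.025,15} = ±2.131
p-value ≈ 0.2023
Decision: fail to reject H₀

Answer: t = 1.3333, fail to reject H₀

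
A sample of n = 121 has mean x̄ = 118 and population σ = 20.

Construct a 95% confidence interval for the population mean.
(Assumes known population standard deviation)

Answer: (114.4363, 121.5637)

Derivation:
Confidence level: 95%, α = 0.05
z_0.025 = 1.960
SE = σ/√n = 20/√121 = 1.8182
Margin of error = 1.960 × 1.8182 = 3.5637
CI: x̄ ± margin = 118 ± 3.5637
CI: (114.4363, 121.5637)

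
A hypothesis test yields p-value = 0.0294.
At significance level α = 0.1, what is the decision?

Compare p-value to α:
0.0294 < 0.1
Decision: reject H₀

Answer: reject H₀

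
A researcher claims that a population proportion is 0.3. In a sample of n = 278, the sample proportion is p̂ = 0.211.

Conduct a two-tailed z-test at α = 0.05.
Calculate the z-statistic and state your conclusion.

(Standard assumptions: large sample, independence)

H₀: p = 0.3, H₁: p ≠ 0.3
Standard error: SE = √(p₀(1-p₀)/n) = √(0.3×0.7/278) = 0.027484
z-statistic: z = (p̂ - p₀)/SE = (0.211 - 0.3)/0.027484 = -3.2382
Critical value: z_0.025 = ±1.960
p-value = 0.0012
Decision: reject H₀ at α = 0.05

Answer: z = -3.2382, reject H₀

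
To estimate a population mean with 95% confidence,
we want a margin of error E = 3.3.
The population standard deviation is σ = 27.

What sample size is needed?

z_0.025 = 1.960
n = (z×σ/E)² = (1.960×27/3.3)²
n = 257.1650
Round up: n = 258

Answer: n = 258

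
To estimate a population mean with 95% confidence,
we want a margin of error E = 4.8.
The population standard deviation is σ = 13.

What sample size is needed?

Answer: n = 29

Derivation:
z_0.025 = 1.960
n = (z×σ/E)² = (1.960×13/4.8)²
n = 28.1784
Round up: n = 29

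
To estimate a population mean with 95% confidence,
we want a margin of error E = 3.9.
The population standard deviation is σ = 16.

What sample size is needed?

z_0.025 = 1.960
n = (z×σ/E)² = (1.960×16/3.9)²
n = 64.6581
Round up: n = 65

Answer: n = 65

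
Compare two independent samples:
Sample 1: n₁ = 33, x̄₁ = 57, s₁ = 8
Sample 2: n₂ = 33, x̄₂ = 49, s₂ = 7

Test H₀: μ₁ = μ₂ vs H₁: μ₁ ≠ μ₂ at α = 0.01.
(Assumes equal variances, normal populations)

Pooled variance: s²_p = [32×8² + 32×7²]/(64) = 56.5000
s_p = 7.5166
SE = s_p×√(1/n₁ + 1/n₂) = 7.5166×√(1/33 + 1/33) = 1.8505
t = (x̄₁ - x̄₂)/SE = (57 - 49)/1.8505 = 4.3232
df = 64, t-critical = ±2.655
Decision: reject H₀

Answer: t = 4.3232, reject H₀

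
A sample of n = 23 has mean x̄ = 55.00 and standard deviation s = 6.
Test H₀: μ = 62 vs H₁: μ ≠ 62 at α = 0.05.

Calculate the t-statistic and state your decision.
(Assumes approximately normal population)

df = n - 1 = 22
SE = s/√n = 6/√23 = 1.2511
t = (x̄ - μ₀)/SE = (55.00 - 62)/1.2511 = -5.5951
Critical value: t_{0.025,22} = ±2.074
p-value < 0.0001
Decision: reject H₀

Answer: t = -5.5951, reject H₀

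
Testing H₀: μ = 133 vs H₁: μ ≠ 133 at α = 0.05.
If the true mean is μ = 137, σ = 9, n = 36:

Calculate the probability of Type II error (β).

Answer: β ≈ 0.2399

Derivation:
SE = σ/√n = 9/√36 = 1.5000
Critical values: μ₀ ± z_0.025×SE = 133 ± 1.960×1.5000
Acceptance region: (130.0600, 135.9400)
Under H₁ (μ = 137): z_high = (135.9400 - 137)/1.5000 = -0.7067, z_low = (130.0600 - 137)/1.5000 = -4.6267
β = P(not reject | H₁) = Φ(-0.7067) - Φ(-4.6267) ≈ 0.2399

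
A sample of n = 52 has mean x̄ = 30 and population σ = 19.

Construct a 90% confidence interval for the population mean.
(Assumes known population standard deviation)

Answer: (25.6658, 34.3342)

Derivation:
Confidence level: 90%, α = 0.1
z_0.05 = 1.645
SE = σ/√n = 19/√52 = 2.6348
Margin of error = 1.645 × 2.6348 = 4.3342
CI: x̄ ± margin = 30 ± 4.3342
CI: (25.6658, 34.3342)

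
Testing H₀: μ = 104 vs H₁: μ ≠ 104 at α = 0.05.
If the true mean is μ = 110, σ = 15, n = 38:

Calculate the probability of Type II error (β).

SE = σ/√n = 15/√38 = 2.4333
Critical values: μ₀ ± z_0.025×SE = 104 ± 1.960×2.4333
Acceptance region: (99.2307, 108.7693)
Under H₁ (μ = 110): z_high = (108.7693 - 110)/2.4333 = -0.5058, z_low = (99.2307 - 110)/2.4333 = -4.4258
β = P(not reject | H₁) = Φ(-0.5058) - Φ(-4.4258) ≈ 0.3065

Answer: β ≈ 0.3065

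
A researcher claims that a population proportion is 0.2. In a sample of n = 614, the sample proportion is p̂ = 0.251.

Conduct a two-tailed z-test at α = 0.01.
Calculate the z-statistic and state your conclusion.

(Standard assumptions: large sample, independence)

H₀: p = 0.2, H₁: p ≠ 0.2
Standard error: SE = √(p₀(1-p₀)/n) = √(0.2×0.8/614) = 0.016143
z-statistic: z = (p̂ - p₀)/SE = (0.251 - 0.2)/0.016143 = 3.1593
Critical value: z_0.005 = ±2.576
p-value = 0.0016
Decision: reject H₀ at α = 0.01

Answer: z = 3.1593, reject H₀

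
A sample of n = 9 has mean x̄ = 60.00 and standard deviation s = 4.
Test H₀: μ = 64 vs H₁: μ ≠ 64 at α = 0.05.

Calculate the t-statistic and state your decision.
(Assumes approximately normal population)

df = n - 1 = 8
SE = s/√n = 4/√9 = 1.3333
t = (x̄ - μ₀)/SE = (60.00 - 64)/1.3333 = -3.0001
Critical value: t_{0.025,8} = ±2.306
p-value ≈ 0.0171
Decision: reject H₀

Answer: t = -3.0001, reject H₀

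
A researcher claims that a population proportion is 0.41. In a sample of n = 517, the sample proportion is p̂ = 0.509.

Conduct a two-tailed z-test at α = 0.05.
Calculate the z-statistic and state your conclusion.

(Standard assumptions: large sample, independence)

Answer: z = 4.5768, reject H₀

Derivation:
H₀: p = 0.41, H₁: p ≠ 0.41
Standard error: SE = √(p₀(1-p₀)/n) = √(0.41×0.59/517) = 0.021631
z-statistic: z = (p̂ - p₀)/SE = (0.509 - 0.41)/0.021631 = 4.5768
Critical value: z_0.025 = ±1.960
p-value < 0.0001
Decision: reject H₀ at α = 0.05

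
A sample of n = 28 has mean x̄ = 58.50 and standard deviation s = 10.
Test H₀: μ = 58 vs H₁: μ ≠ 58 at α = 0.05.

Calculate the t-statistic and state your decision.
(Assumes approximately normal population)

df = n - 1 = 27
SE = s/√n = 10/√28 = 1.8898
t = (x̄ - μ₀)/SE = (58.50 - 58)/1.8898 = 0.2646
Critical value: t_{0.025,27} = ±2.052
p-value ≈ 0.7933
Decision: fail to reject H₀

Answer: t = 0.2646, fail to reject H₀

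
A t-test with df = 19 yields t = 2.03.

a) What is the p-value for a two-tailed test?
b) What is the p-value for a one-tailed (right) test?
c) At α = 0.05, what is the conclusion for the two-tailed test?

Using t-distribution with df = 19:
a) Two-tailed: p = 2×P(T > 2.03) = 0.0566
b) One-tailed: p = P(T > 2.03) = 0.0283
c) 0.0566 ≥ 0.05, fail to reject H₀

Answer: a) 0.0566, b) 0.0283, c) fail to reject H₀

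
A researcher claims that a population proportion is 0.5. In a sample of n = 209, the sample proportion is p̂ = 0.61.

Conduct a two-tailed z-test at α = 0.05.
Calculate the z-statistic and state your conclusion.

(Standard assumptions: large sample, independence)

Answer: z = 3.1805, reject H₀

Derivation:
H₀: p = 0.5, H₁: p ≠ 0.5
Standard error: SE = √(p₀(1-p₀)/n) = √(0.5×0.5/209) = 0.034586
z-statistic: z = (p̂ - p₀)/SE = (0.61 - 0.5)/0.034586 = 3.1805
Critical value: z_0.025 = ±1.960
p-value = 0.0015
Decision: reject H₀ at α = 0.05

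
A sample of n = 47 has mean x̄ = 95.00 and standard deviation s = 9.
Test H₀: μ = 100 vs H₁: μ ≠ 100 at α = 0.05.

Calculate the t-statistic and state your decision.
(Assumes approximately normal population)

Answer: t = -3.8087, reject H₀

Derivation:
df = n - 1 = 46
SE = s/√n = 9/√47 = 1.3128
t = (x̄ - μ₀)/SE = (95.00 - 100)/1.3128 = -3.8087
Critical value: t_{0.025,46} = ±2.013
p-value ≈ 0.0004
Decision: reject H₀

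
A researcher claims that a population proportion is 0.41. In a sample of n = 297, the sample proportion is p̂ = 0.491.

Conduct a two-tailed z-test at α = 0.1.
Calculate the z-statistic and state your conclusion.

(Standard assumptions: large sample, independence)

H₀: p = 0.41, H₁: p ≠ 0.41
Standard error: SE = √(p₀(1-p₀)/n) = √(0.41×0.59/297) = 0.028539
z-statistic: z = (p̂ - p₀)/SE = (0.491 - 0.41)/0.028539 = 2.8382
Critical value: z_0.05 = ±1.645
p-value = 0.0045
Decision: reject H₀ at α = 0.1

Answer: z = 2.8382, reject H₀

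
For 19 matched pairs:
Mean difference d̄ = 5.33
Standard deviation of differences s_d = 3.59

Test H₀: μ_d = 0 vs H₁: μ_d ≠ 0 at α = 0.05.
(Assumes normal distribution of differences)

Answer: t = 6.4716, reject H₀

Derivation:
df = n - 1 = 18
SE = s_d/√n = 3.59/√19 = 0.8236
t = d̄/SE = 5.33/0.8236 = 6.4716
Critical value: t_{0.025,18} = ±2.101
p-value < 0.0001
Decision: reject H₀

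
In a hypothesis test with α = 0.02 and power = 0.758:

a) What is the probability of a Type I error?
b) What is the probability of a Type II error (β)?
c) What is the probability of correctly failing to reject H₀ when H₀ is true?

a) Type I error probability = α = 0.02
b) Power = P(reject H₀ | H₁ true) = 1 - β = 0.758, so Type II error probability = β = 1 - Power = 0.242
c) P(fail to reject H₀ | H₀ true) = 1 - α = 0.98

Answer: a) 0.02, b) 0.242, c) 0.98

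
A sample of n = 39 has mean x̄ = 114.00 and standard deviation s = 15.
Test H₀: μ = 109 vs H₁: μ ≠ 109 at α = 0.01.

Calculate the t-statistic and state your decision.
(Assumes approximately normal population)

Answer: t = 2.0817, fail to reject H₀

Derivation:
df = n - 1 = 38
SE = s/√n = 15/√39 = 2.4019
t = (x̄ - μ₀)/SE = (114.00 - 109)/2.4019 = 2.0817
Critical value: t_{0.005,38} = ±2.712
p-value ≈ 0.0442
Decision: fail to reject H₀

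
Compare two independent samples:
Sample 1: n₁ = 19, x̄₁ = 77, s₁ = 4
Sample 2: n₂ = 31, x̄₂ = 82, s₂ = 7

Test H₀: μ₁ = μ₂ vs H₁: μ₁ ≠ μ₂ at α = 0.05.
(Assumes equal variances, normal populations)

Answer: t = -2.8356, reject H₀

Derivation:
Pooled variance: s²_p = [18×4² + 30×7²]/(48) = 36.6250
s_p = 6.0519
SE = s_p×√(1/n₁ + 1/n₂) = 6.0519×√(1/19 + 1/31) = 1.7633
t = (x̄₁ - x̄₂)/SE = (77 - 82)/1.7633 = -2.8356
df = 48, t-critical = ±2.011
Decision: reject H₀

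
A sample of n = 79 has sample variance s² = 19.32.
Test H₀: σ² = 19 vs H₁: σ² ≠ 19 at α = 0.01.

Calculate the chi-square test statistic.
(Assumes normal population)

df = n - 1 = 78
χ² = (n-1)s²/σ₀² = 78×19.32/19 = 79.3137
Critical values: χ²_{0.995,78} = 49.582, χ²_{0.005,78} = 113.911
Rejection region: χ² < 49.582 or χ² > 113.911
Decision: fail to reject H₀

Answer: χ² = 79.3137, fail to reject H₀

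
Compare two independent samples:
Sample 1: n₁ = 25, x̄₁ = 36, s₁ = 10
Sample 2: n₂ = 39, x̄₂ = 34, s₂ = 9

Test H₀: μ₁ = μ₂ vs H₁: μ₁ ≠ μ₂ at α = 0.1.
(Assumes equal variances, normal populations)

Pooled variance: s²_p = [24×10² + 38×9²]/(62) = 88.3548
s_p = 9.3997
SE = s_p×√(1/n₁ + 1/n₂) = 9.3997×√(1/25 + 1/39) = 2.4083
t = (x̄₁ - x̄₂)/SE = (36 - 34)/2.4083 = 0.8305
df = 62, t-critical = ±1.670
Decision: fail to reject H₀

Answer: t = 0.8305, fail to reject H₀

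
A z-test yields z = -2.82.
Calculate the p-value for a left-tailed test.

For z = -2.82:
p = P(Z < -2.82) = Φ(-2.82) = 0.0024

Answer: p-value ≈ 0.0024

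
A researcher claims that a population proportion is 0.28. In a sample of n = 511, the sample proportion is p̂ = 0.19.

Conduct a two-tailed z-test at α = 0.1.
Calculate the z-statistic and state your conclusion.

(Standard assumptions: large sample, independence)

Answer: z = -4.5310, reject H₀

Derivation:
H₀: p = 0.28, H₁: p ≠ 0.28
Standard error: SE = √(p₀(1-p₀)/n) = √(0.28×0.72/511) = 0.019863
z-statistic: z = (p̂ - p₀)/SE = (0.19 - 0.28)/0.019863 = -4.5310
Critical value: z_0.05 = ±1.645
p-value < 0.0001
Decision: reject H₀ at α = 0.1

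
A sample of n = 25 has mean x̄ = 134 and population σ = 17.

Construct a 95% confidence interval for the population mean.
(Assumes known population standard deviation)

Answer: (127.3360, 140.6640)

Derivation:
Confidence level: 95%, α = 0.05
z_0.025 = 1.960
SE = σ/√n = 17/√25 = 3.4000
Margin of error = 1.960 × 3.4000 = 6.6640
CI: x̄ ± margin = 134 ± 6.6640
CI: (127.3360, 140.6640)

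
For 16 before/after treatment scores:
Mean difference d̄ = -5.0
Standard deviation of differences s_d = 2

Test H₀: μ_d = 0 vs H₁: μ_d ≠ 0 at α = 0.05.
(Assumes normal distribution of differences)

df = n - 1 = 15
SE = s_d/√n = 2/√16 = 0.5000
t = d̄/SE = -5.0/0.5000 = -10.0000
Critical value: t_{0.025,15} = ±2.131
p-value < 0.0001
Decision: reject H₀

Answer: t = -10.0000, reject H₀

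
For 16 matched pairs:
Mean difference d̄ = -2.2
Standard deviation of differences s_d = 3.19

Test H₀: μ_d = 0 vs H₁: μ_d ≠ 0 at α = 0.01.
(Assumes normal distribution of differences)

Answer: t = -2.7586, fail to reject H₀

Derivation:
df = n - 1 = 15
SE = s_d/√n = 3.19/√16 = 0.7975
t = d̄/SE = -2.2/0.7975 = -2.7586
Critical value: t_{0.005,15} = ±2.947
p-value ≈ 0.0146
Decision: fail to reject H₀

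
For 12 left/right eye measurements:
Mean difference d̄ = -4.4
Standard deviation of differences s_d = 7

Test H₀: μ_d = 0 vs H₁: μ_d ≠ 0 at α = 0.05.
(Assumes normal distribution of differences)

Answer: t = -2.1775, fail to reject H₀

Derivation:
df = n - 1 = 11
SE = s_d/√n = 7/√12 = 2.0207
t = d̄/SE = -4.4/2.0207 = -2.1775
Critical value: t_{0.025,11} = ±2.201
p-value ≈ 0.0521
Decision: fail to reject H₀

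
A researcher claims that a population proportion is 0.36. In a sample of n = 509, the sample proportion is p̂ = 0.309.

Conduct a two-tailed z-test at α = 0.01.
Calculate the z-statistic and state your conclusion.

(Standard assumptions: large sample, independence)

Answer: z = -2.3971, fail to reject H₀

Derivation:
H₀: p = 0.36, H₁: p ≠ 0.36
Standard error: SE = √(p₀(1-p₀)/n) = √(0.36×0.64/509) = 0.021276
z-statistic: z = (p̂ - p₀)/SE = (0.309 - 0.36)/0.021276 = -2.3971
Critical value: z_0.005 = ±2.576
p-value = 0.0165
Decision: fail to reject H₀ at α = 0.01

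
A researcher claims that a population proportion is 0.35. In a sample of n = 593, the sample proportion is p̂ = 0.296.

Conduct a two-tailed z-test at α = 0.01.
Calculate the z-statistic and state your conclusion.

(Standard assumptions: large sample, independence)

H₀: p = 0.35, H₁: p ≠ 0.35
Standard error: SE = √(p₀(1-p₀)/n) = √(0.35×0.65/593) = 0.019587
z-statistic: z = (p̂ - p₀)/SE = (0.296 - 0.35)/0.019587 = -2.7569
Critical value: z_0.005 = ±2.576
p-value = 0.0058
Decision: reject H₀ at α = 0.01

Answer: z = -2.7569, reject H₀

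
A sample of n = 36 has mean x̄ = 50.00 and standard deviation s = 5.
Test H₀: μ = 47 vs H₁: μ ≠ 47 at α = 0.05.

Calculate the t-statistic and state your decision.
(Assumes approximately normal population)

df = n - 1 = 35
SE = s/√n = 5/√36 = 0.8333
t = (x̄ - μ₀)/SE = (50.00 - 47)/0.8333 = 3.6001
Critical value: t_{0.025,35} = ±2.030
p-value ≈ 0.0010
Decision: reject H₀

Answer: t = 3.6001, reject H₀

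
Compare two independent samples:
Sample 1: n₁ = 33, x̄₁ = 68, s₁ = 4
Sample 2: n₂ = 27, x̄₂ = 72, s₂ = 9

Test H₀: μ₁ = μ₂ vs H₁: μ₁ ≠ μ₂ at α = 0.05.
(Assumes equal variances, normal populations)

Pooled variance: s²_p = [32×4² + 26×9²]/(58) = 45.1379
s_p = 6.7185
SE = s_p×√(1/n₁ + 1/n₂) = 6.7185×√(1/33 + 1/27) = 1.7434
t = (x̄₁ - x̄₂)/SE = (68 - 72)/1.7434 = -2.2944
df = 58, t-critical = ±2.002
Decision: reject H₀

Answer: t = -2.2944, reject H₀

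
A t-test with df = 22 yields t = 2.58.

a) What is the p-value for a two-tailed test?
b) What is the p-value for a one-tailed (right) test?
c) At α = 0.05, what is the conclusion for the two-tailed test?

Answer: a) 0.0171, b) 0.0085, c) reject H₀

Derivation:
Using t-distribution with df = 22:
a) Two-tailed: p = 2×P(T > 2.58) = 0.0171
b) One-tailed: p = P(T > 2.58) = 0.0085
c) 0.0171 < 0.05, reject H₀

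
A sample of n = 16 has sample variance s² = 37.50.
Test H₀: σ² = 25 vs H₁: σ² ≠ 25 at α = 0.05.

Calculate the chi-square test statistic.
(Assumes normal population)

df = n - 1 = 15
χ² = (n-1)s²/σ₀² = 15×37.50/25 = 22.5000
Critical values: χ²_{0.975,15} = 6.262, χ²_{0.025,15} = 27.488
Rejection region: χ² < 6.262 or χ² > 27.488
Decision: fail to reject H₀

Answer: χ² = 22.5000, fail to reject H₀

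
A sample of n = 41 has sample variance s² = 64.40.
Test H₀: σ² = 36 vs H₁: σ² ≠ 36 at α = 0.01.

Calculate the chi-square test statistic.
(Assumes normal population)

df = n - 1 = 40
χ² = (n-1)s²/σ₀² = 40×64.40/36 = 71.5556
Critical values: χ²_{0.995,40} = 20.707, χ²_{0.005,40} = 66.766
Rejection region: χ² < 20.707 or χ² > 66.766
Decision: reject H₀

Answer: χ² = 71.5556, reject H₀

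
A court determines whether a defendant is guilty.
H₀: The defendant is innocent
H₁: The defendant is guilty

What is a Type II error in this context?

A Type I error (probability α) occurs when we reject a true H₀.
A Type II error (probability β) occurs when we fail to reject a false H₀.

Answer: Acquitting a guilty person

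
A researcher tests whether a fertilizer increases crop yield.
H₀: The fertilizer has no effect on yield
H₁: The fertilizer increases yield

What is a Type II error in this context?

Type I error (α): Rejecting H₀ when H₀ is true
Type II error (β): Failing to reject H₀ when H₁ is true

Answer: Failing to recommend an effective fertilizer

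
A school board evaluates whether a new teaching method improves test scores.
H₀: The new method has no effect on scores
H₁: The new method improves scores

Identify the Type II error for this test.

Answer: Failing to adopt an effective teaching method

Derivation:
A Type I error (probability α) occurs when we reject a true H₀.
A Type II error (probability β) occurs when we fail to reject a false H₀.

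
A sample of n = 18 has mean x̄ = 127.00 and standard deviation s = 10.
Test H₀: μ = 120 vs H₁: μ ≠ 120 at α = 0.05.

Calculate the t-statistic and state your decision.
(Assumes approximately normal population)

Answer: t = 2.9699, reject H₀

Derivation:
df = n - 1 = 17
SE = s/√n = 10/√18 = 2.3570
t = (x̄ - μ₀)/SE = (127.00 - 120)/2.3570 = 2.9699
Critical value: t_{0.025,17} = ±2.110
p-value ≈ 0.0086
Decision: reject H₀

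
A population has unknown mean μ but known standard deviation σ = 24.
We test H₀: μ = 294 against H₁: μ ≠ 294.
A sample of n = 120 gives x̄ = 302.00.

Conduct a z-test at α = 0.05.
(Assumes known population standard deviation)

Standard error: SE = σ/√n = 24/√120 = 2.1909
z-statistic: z = (x̄ - μ₀)/SE = (302.00 - 294)/2.1909 = 3.6515
Critical value: ±1.960
p-value = 0.0003
Decision: reject H₀

Answer: z = 3.6515, reject H₀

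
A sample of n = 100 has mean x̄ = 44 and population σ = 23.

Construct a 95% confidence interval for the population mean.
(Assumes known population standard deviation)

Confidence level: 95%, α = 0.05
z_0.025 = 1.960
SE = σ/√n = 23/√100 = 2.3000
Margin of error = 1.960 × 2.3000 = 4.5080
CI: x̄ ± margin = 44 ± 4.5080
CI: (39.4920, 48.5080)

Answer: (39.4920, 48.5080)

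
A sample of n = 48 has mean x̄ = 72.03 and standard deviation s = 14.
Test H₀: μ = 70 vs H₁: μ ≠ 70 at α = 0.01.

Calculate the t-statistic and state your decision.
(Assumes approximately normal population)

Answer: t = 1.0046, fail to reject H₀

Derivation:
df = n - 1 = 47
SE = s/√n = 14/√48 = 2.0207
t = (x̄ - μ₀)/SE = (72.03 - 70)/2.0207 = 1.0046
Critical value: t_{0.005,47} = ±2.685
p-value ≈ 0.3202
Decision: fail to reject H₀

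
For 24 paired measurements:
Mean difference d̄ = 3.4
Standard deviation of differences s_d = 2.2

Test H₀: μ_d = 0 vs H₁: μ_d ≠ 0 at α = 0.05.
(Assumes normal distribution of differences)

Answer: t = 7.5707, reject H₀

Derivation:
df = n - 1 = 23
SE = s_d/√n = 2.2/√24 = 0.4491
t = d̄/SE = 3.4/0.4491 = 7.5707
Critical value: t_{0.025,23} = ±2.069
p-value < 0.0001
Decision: reject H₀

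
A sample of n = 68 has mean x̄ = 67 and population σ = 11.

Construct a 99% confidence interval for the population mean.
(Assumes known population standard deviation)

Answer: (63.5639, 70.4361)

Derivation:
Confidence level: 99%, α = 0.01
z_0.005 = 2.576
SE = σ/√n = 11/√68 = 1.3339
Margin of error = 2.576 × 1.3339 = 3.4361
CI: x̄ ± margin = 67 ± 3.4361
CI: (63.5639, 70.4361)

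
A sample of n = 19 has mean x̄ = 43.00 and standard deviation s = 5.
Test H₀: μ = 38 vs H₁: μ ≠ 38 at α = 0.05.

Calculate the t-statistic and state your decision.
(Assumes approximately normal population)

Answer: t = 4.3588, reject H₀

Derivation:
df = n - 1 = 18
SE = s/√n = 5/√19 = 1.1471
t = (x̄ - μ₀)/SE = (43.00 - 38)/1.1471 = 4.3588
Critical value: t_{0.025,18} = ±2.101
p-value ≈ 0.0004
Decision: reject H₀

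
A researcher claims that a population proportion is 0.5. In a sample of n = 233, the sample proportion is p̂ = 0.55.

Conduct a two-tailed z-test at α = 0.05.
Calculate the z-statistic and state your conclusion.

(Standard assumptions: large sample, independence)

H₀: p = 0.5, H₁: p ≠ 0.5
Standard error: SE = √(p₀(1-p₀)/n) = √(0.5×0.5/233) = 0.032756
z-statistic: z = (p̂ - p₀)/SE = (0.55 - 0.5)/0.032756 = 1.5264
Critical value: z_0.025 = ±1.960
p-value = 0.1269
Decision: fail to reject H₀ at α = 0.05

Answer: z = 1.5264, fail to reject H₀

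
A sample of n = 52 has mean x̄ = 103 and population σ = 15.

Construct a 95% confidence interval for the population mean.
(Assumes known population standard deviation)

Answer: (98.9230, 107.0770)

Derivation:
Confidence level: 95%, α = 0.05
z_0.025 = 1.960
SE = σ/√n = 15/√52 = 2.0801
Margin of error = 1.960 × 2.0801 = 4.0770
CI: x̄ ± margin = 103 ± 4.0770
CI: (98.9230, 107.0770)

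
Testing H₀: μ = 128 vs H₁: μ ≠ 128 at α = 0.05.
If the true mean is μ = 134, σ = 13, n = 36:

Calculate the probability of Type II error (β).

SE = σ/√n = 13/√36 = 2.1667
Critical values: μ₀ ± z_0.025×SE = 128 ± 1.960×2.1667
Acceptance region: (123.7533, 132.2467)
Under H₁ (μ = 134): z_high = (132.2467 - 134)/2.1667 = -0.8092, z_low = (123.7533 - 134)/2.1667 = -4.7292
β = P(not reject | H₁) = Φ(-0.8092) - Φ(-4.7292) ≈ 0.2092

Answer: β ≈ 0.2092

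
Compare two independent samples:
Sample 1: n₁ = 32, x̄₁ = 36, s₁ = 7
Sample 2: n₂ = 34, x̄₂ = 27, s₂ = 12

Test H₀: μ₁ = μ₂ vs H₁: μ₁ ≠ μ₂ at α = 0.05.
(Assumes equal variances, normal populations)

Pooled variance: s²_p = [31×7² + 33×12²]/(64) = 97.9844
s_p = 9.8987
SE = s_p×√(1/n₁ + 1/n₂) = 9.8987×√(1/32 + 1/34) = 2.4380
t = (x̄₁ - x̄₂)/SE = (36 - 27)/2.4380 = 3.6916
df = 64, t-critical = ±1.998
Decision: reject H₀

Answer: t = 3.6916, reject H₀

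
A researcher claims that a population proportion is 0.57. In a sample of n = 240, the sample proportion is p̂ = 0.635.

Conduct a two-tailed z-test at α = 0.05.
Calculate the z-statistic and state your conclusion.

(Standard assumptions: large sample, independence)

H₀: p = 0.57, H₁: p ≠ 0.57
Standard error: SE = √(p₀(1-p₀)/n) = √(0.57×0.43/240) = 0.031957
z-statistic: z = (p̂ - p₀)/SE = (0.635 - 0.57)/0.031957 = 2.0340
Critical value: z_0.025 = ±1.960
p-value = 0.0420
Decision: reject H₀ at α = 0.05

Answer: z = 2.0340, reject H₀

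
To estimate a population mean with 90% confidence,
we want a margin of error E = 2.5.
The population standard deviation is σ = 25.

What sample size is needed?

Answer: n = 271

Derivation:
z_0.05 = 1.645
n = (z×σ/E)² = (1.645×25/2.5)²
n = 270.6025
Round up: n = 271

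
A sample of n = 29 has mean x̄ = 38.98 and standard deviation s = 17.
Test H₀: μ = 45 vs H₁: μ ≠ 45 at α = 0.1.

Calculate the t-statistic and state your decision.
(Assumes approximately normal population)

Answer: t = -1.9070, reject H₀

Derivation:
df = n - 1 = 28
SE = s/√n = 17/√29 = 3.1568
t = (x̄ - μ₀)/SE = (38.98 - 45)/3.1568 = -1.9070
Critical value: t_{0.05,28} = ±1.701
p-value ≈ 0.0668
Decision: reject H₀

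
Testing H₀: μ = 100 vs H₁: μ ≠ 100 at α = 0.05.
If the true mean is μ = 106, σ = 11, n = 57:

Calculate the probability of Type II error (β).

SE = σ/√n = 11/√57 = 1.4570
Critical values: μ₀ ± z_0.025×SE = 100 ± 1.960×1.4570
Acceptance region: (97.1443, 102.8557)
Under H₁ (μ = 106): z_high = (102.8557 - 106)/1.4570 = -2.1581, z_low = (97.1443 - 106)/1.4570 = -6.0780
β = P(not reject | H₁) = Φ(-2.1581) - Φ(-6.0780) ≈ 0.0155

Answer: β ≈ 0.0155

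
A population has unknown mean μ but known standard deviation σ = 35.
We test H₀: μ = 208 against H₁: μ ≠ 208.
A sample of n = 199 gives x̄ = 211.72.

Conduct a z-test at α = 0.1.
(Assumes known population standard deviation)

Standard error: SE = σ/√n = 35/√199 = 2.4811
z-statistic: z = (x̄ - μ₀)/SE = (211.72 - 208)/2.4811 = 1.4993
Critical value: ±1.645
p-value = 0.1338
Decision: fail to reject H₀

Answer: z = 1.4993, fail to reject H₀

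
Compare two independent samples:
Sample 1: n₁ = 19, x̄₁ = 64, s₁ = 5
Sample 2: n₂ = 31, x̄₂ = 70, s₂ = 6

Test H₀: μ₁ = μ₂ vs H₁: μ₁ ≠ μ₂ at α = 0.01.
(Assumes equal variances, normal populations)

Pooled variance: s²_p = [18×5² + 30×6²]/(48) = 31.8750
s_p = 5.6458
SE = s_p×√(1/n₁ + 1/n₂) = 5.6458×√(1/19 + 1/31) = 1.6450
t = (x̄₁ - x̄₂)/SE = (64 - 70)/1.6450 = -3.6474
df = 48, t-critical = ±2.682
Decision: reject H₀

Answer: t = -3.6474, reject H₀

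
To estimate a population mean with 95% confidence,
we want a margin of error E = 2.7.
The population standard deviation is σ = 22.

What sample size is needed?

Answer: n = 256

Derivation:
z_0.025 = 1.960
n = (z×σ/E)² = (1.960×22/2.7)²
n = 255.0527
Round up: n = 256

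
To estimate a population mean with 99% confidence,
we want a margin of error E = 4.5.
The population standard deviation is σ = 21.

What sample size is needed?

Answer: n = 145

Derivation:
z_0.005 = 2.576
n = (z×σ/E)² = (2.576×21/4.5)²
n = 144.5125
Round up: n = 145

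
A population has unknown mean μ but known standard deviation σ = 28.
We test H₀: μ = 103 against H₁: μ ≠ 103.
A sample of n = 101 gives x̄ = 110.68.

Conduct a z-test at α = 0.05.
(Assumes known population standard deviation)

Answer: z = 2.7565, reject H₀

Derivation:
Standard error: SE = σ/√n = 28/√101 = 2.7861
z-statistic: z = (x̄ - μ₀)/SE = (110.68 - 103)/2.7861 = 2.7565
Critical value: ±1.960
p-value = 0.0058
Decision: reject H₀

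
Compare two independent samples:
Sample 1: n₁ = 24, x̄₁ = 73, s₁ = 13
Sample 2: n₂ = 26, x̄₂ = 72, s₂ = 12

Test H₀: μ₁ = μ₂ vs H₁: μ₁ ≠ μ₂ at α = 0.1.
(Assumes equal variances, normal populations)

Pooled variance: s²_p = [23×13² + 25×12²]/(48) = 155.9792
s_p = 12.4892
SE = s_p×√(1/n₁ + 1/n₂) = 12.4892×√(1/24 + 1/26) = 3.5353
t = (x̄₁ - x̄₂)/SE = (73 - 72)/3.5353 = 0.2829
df = 48, t-critical = ±1.677
Decision: fail to reject H₀

Answer: t = 0.2829, fail to reject H₀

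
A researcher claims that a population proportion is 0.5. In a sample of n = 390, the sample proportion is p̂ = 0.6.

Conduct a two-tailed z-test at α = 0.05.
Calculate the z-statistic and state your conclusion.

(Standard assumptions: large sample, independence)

Answer: z = 3.9498, reject H₀

Derivation:
H₀: p = 0.5, H₁: p ≠ 0.5
Standard error: SE = √(p₀(1-p₀)/n) = √(0.5×0.5/390) = 0.025318
z-statistic: z = (p̂ - p₀)/SE = (0.6 - 0.5)/0.025318 = 3.9498
Critical value: z_0.025 = ±1.960
p-value = 0.0001
Decision: reject H₀ at α = 0.05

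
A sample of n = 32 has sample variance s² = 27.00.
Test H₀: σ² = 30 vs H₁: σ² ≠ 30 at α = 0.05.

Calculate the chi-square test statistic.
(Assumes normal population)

Answer: χ² = 27.9000, fail to reject H₀

Derivation:
df = n - 1 = 31
χ² = (n-1)s²/σ₀² = 31×27.00/30 = 27.9000
Critical values: χ²_{0.975,31} = 17.539, χ²_{0.025,31} = 48.232
Rejection region: χ² < 17.539 or χ² > 48.232
Decision: fail to reject H₀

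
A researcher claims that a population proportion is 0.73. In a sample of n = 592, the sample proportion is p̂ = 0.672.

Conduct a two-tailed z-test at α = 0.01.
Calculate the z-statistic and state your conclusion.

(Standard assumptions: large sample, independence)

H₀: p = 0.73, H₁: p ≠ 0.73
Standard error: SE = √(p₀(1-p₀)/n) = √(0.73×0.27/592) = 0.018247
z-statistic: z = (p̂ - p₀)/SE = (0.672 - 0.73)/0.018247 = -3.1786
Critical value: z_0.005 = ±2.576
p-value = 0.0015
Decision: reject H₀ at α = 0.01

Answer: z = -3.1786, reject H₀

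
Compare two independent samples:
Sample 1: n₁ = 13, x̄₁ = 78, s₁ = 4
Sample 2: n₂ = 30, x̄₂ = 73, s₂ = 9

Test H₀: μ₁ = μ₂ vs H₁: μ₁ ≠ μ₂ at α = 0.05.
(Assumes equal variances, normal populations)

Answer: t = 1.9127, fail to reject H₀

Derivation:
Pooled variance: s²_p = [12×4² + 29×9²]/(41) = 61.9756
s_p = 7.8725
SE = s_p×√(1/n₁ + 1/n₂) = 7.8725×√(1/13 + 1/30) = 2.6141
t = (x̄₁ - x̄₂)/SE = (78 - 73)/2.6141 = 1.9127
df = 41, t-critical = ±2.020
Decision: fail to reject H₀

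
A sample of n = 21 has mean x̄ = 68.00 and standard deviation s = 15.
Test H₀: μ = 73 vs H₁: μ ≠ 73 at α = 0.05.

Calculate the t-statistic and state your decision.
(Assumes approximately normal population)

Answer: t = -1.5275, fail to reject H₀

Derivation:
df = n - 1 = 20
SE = s/√n = 15/√21 = 3.2733
t = (x̄ - μ₀)/SE = (68.00 - 73)/3.2733 = -1.5275
Critical value: t_{0.025,20} = ±2.086
p-value ≈ 0.1423
Decision: fail to reject H₀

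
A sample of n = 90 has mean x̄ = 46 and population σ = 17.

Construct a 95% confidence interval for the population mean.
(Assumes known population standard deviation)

Confidence level: 95%, α = 0.05
z_0.025 = 1.960
SE = σ/√n = 17/√90 = 1.7920
Margin of error = 1.960 × 1.7920 = 3.5123
CI: x̄ ± margin = 46 ± 3.5123
CI: (42.4877, 49.5123)

Answer: (42.4877, 49.5123)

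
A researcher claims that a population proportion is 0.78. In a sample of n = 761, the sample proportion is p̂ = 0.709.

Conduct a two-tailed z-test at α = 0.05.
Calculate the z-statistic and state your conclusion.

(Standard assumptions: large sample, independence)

Answer: z = -4.7283, reject H₀

Derivation:
H₀: p = 0.78, H₁: p ≠ 0.78
Standard error: SE = √(p₀(1-p₀)/n) = √(0.78×0.22/761) = 0.015016
z-statistic: z = (p̂ - p₀)/SE = (0.709 - 0.78)/0.015016 = -4.7283
Critical value: z_0.025 = ±1.960
p-value < 0.0001
Decision: reject H₀ at α = 0.05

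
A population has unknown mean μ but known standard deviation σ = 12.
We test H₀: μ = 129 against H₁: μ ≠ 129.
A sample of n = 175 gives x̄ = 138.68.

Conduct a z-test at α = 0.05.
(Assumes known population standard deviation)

Standard error: SE = σ/√n = 12/√175 = 0.9071
z-statistic: z = (x̄ - μ₀)/SE = (138.68 - 129)/0.9071 = 10.6714
Critical value: ±1.960
p-value < 0.0001
Decision: reject H₀

Answer: z = 10.6714, reject H₀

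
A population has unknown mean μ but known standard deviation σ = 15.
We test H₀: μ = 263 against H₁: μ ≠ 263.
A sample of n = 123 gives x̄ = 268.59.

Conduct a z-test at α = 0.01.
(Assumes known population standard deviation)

Answer: z = 4.1331, reject H₀

Derivation:
Standard error: SE = σ/√n = 15/√123 = 1.3525
z-statistic: z = (x̄ - μ₀)/SE = (268.59 - 263)/1.3525 = 4.1331
Critical value: ±2.576
p-value < 0.0001
Decision: reject H₀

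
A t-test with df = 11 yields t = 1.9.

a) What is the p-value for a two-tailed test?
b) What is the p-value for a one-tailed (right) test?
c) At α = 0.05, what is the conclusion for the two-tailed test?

Answer: a) 0.0840, b) 0.0420, c) fail to reject H₀

Derivation:
Using t-distribution with df = 11:
a) Two-tailed: p = 2×P(T > 1.9) = 0.0840
b) One-tailed: p = P(T > 1.9) = 0.0420
c) 0.0840 ≥ 0.05, fail to reject H₀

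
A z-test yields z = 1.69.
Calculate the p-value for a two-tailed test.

Answer: p-value ≈ 0.0910

Derivation:
For z = 1.69:
p = 2×P(Z > |1.69|) = 2×(1 - Φ(1.69)) = 0.0910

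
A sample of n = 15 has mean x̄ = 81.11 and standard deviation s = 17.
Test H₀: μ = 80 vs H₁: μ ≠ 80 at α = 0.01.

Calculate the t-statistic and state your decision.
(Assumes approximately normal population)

Answer: t = 0.2529, fail to reject H₀

Derivation:
df = n - 1 = 14
SE = s/√n = 17/√15 = 4.3894
t = (x̄ - μ₀)/SE = (81.11 - 80)/4.3894 = 0.2529
Critical value: t_{0.005,14} = ±2.977
p-value ≈ 0.8040
Decision: fail to reject H₀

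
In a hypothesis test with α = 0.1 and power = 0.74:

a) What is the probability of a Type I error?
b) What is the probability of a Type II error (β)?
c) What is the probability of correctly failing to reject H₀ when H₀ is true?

a) Type I error probability = α = 0.1
b) Power = P(reject H₀ | H₁ true) = 1 - β = 0.74, so Type II error probability = β = 1 - Power = 0.26
c) P(fail to reject H₀ | H₀ true) = 1 - α = 0.9

Answer: a) 0.1, b) 0.26, c) 0.9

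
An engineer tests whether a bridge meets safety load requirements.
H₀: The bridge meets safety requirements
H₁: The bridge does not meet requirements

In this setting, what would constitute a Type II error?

A Type I error (probability α) occurs when we reject a true H₀.
A Type II error (probability β) occurs when we fail to reject a false H₀.

Answer: Declaring an unsafe bridge to be safe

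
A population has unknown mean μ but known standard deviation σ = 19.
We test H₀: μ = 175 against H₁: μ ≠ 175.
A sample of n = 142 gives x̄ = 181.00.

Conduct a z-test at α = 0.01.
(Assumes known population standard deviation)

Standard error: SE = σ/√n = 19/√142 = 1.5944
z-statistic: z = (x̄ - μ₀)/SE = (181.00 - 175)/1.5944 = 3.7632
Critical value: ±2.576
p-value = 0.0002
Decision: reject H₀

Answer: z = 3.7632, reject H₀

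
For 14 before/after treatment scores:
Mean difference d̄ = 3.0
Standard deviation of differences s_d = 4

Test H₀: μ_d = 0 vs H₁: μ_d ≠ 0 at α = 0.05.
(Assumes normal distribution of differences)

Answer: t = 2.8064, reject H₀

Derivation:
df = n - 1 = 13
SE = s_d/√n = 4/√14 = 1.0690
t = d̄/SE = 3.0/1.0690 = 2.8064
Critical value: t_{0.025,13} = ±2.160
p-value ≈ 0.0148
Decision: reject H₀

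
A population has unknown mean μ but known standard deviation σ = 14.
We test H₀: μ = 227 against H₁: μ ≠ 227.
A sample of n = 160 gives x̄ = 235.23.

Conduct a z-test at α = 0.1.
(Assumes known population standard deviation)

Standard error: SE = σ/√n = 14/√160 = 1.1068
z-statistic: z = (x̄ - μ₀)/SE = (235.23 - 227)/1.1068 = 7.4359
Critical value: ±1.645
p-value < 0.0001
Decision: reject H₀

Answer: z = 7.4359, reject H₀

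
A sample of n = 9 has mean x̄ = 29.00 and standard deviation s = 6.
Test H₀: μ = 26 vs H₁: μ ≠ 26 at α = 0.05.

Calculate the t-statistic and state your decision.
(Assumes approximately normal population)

Answer: t = 1.5000, fail to reject H₀

Derivation:
df = n - 1 = 8
SE = s/√n = 6/√9 = 2.0000
t = (x̄ - μ₀)/SE = (29.00 - 26)/2.0000 = 1.5000
Critical value: t_{0.025,8} = ±2.306
p-value ≈ 0.1720
Decision: fail to reject H₀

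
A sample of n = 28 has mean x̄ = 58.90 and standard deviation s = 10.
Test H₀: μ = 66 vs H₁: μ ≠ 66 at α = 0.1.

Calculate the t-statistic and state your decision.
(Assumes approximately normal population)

Answer: t = -3.7570, reject H₀

Derivation:
df = n - 1 = 27
SE = s/√n = 10/√28 = 1.8898
t = (x̄ - μ₀)/SE = (58.90 - 66)/1.8898 = -3.7570
Critical value: t_{0.05,27} = ±1.703
p-value ≈ 0.0008
Decision: reject H₀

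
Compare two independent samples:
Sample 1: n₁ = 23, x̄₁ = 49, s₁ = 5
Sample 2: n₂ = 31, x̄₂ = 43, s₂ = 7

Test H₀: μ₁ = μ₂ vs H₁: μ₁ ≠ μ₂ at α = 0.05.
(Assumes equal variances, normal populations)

Answer: t = 3.4979, reject H₀

Derivation:
Pooled variance: s²_p = [22×5² + 30×7²]/(52) = 38.8462
s_p = 6.2327
SE = s_p×√(1/n₁ + 1/n₂) = 6.2327×√(1/23 + 1/31) = 1.7153
t = (x̄₁ - x̄₂)/SE = (49 - 43)/1.7153 = 3.4979
df = 52, t-critical = ±2.007
Decision: reject H₀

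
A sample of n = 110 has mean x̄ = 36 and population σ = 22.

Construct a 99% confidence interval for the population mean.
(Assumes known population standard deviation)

Answer: (30.5966, 41.4034)

Derivation:
Confidence level: 99%, α = 0.01
z_0.005 = 2.576
SE = σ/√n = 22/√110 = 2.0976
Margin of error = 2.576 × 2.0976 = 5.4034
CI: x̄ ± margin = 36 ± 5.4034
CI: (30.5966, 41.4034)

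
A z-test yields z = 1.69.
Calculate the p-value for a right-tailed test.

Answer: p-value ≈ 0.0455

Derivation:
For z = 1.69:
p = P(Z > 1.69) = 1 - Φ(1.69) = 0.0455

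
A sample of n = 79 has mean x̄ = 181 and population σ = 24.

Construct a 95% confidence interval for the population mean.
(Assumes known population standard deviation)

Confidence level: 95%, α = 0.05
z_0.025 = 1.960
SE = σ/√n = 24/√79 = 2.7002
Margin of error = 1.960 × 2.7002 = 5.2924
CI: x̄ ± margin = 181 ± 5.2924
CI: (175.7076, 186.2924)

Answer: (175.7076, 186.2924)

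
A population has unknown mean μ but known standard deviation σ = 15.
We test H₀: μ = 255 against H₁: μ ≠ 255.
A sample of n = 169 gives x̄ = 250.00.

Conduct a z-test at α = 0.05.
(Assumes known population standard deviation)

Standard error: SE = σ/√n = 15/√169 = 1.1538
z-statistic: z = (x̄ - μ₀)/SE = (250.00 - 255)/1.1538 = -4.3335
Critical value: ±1.960
p-value < 0.0001
Decision: reject H₀

Answer: z = -4.3335, reject H₀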